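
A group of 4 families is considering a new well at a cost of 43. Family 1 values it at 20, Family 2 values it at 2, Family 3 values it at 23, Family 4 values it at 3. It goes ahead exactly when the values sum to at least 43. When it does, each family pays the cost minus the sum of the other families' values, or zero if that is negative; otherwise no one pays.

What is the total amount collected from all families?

33

Total value 48 ≥ cost 43, so it is built.
Family 1: others sum to 28; max(0, 43 - 28) = 15.
Family 2: others sum to 46; max(0, 43 - 46) = 0.
Family 3: others sum to 25; max(0, 43 - 25) = 18.
Family 4: others sum to 45; max(0, 43 - 45) = 0.
Total collected = 15 + 0 + 18 + 0 = 33.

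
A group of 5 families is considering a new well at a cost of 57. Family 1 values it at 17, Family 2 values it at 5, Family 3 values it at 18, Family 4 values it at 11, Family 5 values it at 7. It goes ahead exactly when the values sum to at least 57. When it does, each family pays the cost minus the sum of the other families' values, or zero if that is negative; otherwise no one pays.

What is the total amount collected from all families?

53

Total value 58 ≥ cost 57, so it is built.
Family 1: others sum to 41; max(0, 57 - 41) = 16.
Family 2: others sum to 53; max(0, 57 - 53) = 4.
Family 3: others sum to 40; max(0, 57 - 40) = 17.
Family 4: others sum to 47; max(0, 57 - 47) = 10.
Family 5: others sum to 51; max(0, 57 - 51) = 6.
Total collected = 16 + 4 + 17 + 10 + 6 = 53.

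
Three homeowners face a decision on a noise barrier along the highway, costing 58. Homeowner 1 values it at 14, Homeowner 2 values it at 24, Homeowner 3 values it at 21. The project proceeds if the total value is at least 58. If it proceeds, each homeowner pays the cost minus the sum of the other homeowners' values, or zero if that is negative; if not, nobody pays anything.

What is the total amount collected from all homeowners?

Total value 59 ≥ cost 58, so it is built.
Homeowner 1: others sum to 45; max(0, 58 - 45) = 13.
Homeowner 2: others sum to 35; max(0, 58 - 35) = 23.
Homeowner 3: others sum to 38; max(0, 58 - 38) = 20.
Total collected = 13 + 23 + 20 = 56.

56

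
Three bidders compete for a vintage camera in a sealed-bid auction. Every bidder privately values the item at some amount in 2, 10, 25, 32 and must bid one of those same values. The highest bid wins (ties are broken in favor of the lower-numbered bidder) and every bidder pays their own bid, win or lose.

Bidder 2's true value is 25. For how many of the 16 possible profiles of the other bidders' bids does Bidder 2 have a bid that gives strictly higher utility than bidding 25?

Others bid (2, 2): truth gives 0; bid 10 gives 15 > 0. Violating.
Others bid (2, 10): truth gives 0; bid 10 gives 15 > 0. Violating.
Others bid (2, 32): truth gives -25; bid 2 gives -2 > -25. Violating.
Others bid (10, 32): truth gives -25; bid 2 gives -2 > -25. Violating.
Others bid (2, 25): truth gives 0; no alternative beats it.
Others bid (10, 2): truth gives 0; no alternative beats it.
(Checking all 16 profiles: 12 have a profitable deviation, 4 do not.)

12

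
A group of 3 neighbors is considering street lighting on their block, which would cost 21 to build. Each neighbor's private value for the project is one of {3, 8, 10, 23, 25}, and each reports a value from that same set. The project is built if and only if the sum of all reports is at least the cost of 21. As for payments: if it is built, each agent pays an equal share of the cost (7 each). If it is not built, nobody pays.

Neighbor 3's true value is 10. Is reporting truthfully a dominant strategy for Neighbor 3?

No

Consider the case where Neighbor 1 reports 3 and Neighbor 2 reports 3.
Truthful report 10: project not built, utility 0.
Report 23 instead: project built, pays 7, utility 10 - 7 = 3.
Since 3 > 0, reporting 23 is strictly better here, so truthful reporting is not dominant.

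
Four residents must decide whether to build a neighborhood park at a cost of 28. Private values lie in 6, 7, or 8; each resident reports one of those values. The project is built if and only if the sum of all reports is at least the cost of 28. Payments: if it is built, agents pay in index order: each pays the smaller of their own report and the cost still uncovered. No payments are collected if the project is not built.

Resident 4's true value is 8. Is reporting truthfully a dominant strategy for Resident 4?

Check each profile of the others' reports and compare truth against every alternative report.
Others report (8, 8, 8): truth gives 4, best alternative gives 4.
Others report (7, 8, 8): truth gives 3, best alternative gives 3.
Others report (8, 7, 8): truth gives 3, best alternative gives 3.
Others report (8, 8, 7): truth gives 3, best alternative gives 3.
Others report (6, 8, 8): truth gives 2, best alternative gives 2.
Others report (7, 7, 8): truth gives 2, best alternative gives 2.
(Remaining 21 profiles checked similarly; truth is weakly best in each.)
In every case the truthful report is at least as good as any alternative, so it is a dominant strategy.

Yes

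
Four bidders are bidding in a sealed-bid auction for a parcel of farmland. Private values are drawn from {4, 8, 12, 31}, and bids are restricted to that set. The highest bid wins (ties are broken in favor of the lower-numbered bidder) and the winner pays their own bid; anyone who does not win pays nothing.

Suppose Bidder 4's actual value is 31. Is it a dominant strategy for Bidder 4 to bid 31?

Consider the case where Bidder 1 bids 4, Bidder 2 bids 4 and Bidder 3 bids 4.
Truthful bid 31: wins, pays 31, utility 31 - 31 = 0.
Bid 8 instead: wins, pays 8, utility 31 - 8 = 23.
Since 23 > 0, bidding 8 is strictly better here, so truthful bidding is not dominant.

No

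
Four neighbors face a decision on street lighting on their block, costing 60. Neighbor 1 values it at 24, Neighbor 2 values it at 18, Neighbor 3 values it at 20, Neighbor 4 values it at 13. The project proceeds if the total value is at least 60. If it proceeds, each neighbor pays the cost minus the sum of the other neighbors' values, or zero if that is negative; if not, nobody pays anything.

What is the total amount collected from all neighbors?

Total value 75 ≥ cost 60, so it is built.
Neighbor 1: others sum to 51; max(0, 60 - 51) = 9.
Neighbor 2: others sum to 57; max(0, 60 - 57) = 3.
Neighbor 3: others sum to 55; max(0, 60 - 55) = 5.
Neighbor 4: others sum to 62; max(0, 60 - 62) = 0.
Total collected = 9 + 3 + 5 + 0 = 17.

17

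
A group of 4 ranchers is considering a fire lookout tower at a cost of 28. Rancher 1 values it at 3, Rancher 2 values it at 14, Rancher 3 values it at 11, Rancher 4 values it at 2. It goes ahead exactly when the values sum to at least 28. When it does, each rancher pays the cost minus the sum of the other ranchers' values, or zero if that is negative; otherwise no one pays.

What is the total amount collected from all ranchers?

Total value 30 ≥ cost 28, so it is built.
Rancher 1: others sum to 27; max(0, 28 - 27) = 1.
Rancher 2: others sum to 16; max(0, 28 - 16) = 12.
Rancher 3: others sum to 19; max(0, 28 - 19) = 9.
Rancher 4: others sum to 28; max(0, 28 - 28) = 0.
Total collected = 1 + 12 + 9 + 0 = 22.

22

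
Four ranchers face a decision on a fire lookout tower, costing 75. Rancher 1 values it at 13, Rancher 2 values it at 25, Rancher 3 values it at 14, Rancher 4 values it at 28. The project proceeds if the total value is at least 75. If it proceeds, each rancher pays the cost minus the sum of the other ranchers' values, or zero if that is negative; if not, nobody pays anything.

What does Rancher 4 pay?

23

Total value 80 ≥ cost 75, so the project is built.
The other ranchers' values sum to 52.
Cost minus that sum is 75 - 52 = 23.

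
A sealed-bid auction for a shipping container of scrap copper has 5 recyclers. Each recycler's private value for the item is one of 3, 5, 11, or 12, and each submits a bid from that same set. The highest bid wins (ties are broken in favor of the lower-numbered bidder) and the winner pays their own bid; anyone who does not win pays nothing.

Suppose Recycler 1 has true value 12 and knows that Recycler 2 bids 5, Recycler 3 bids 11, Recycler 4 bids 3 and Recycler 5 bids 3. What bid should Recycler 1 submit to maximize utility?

11

Bid 3: loses, pays 0, utility 0.
Bid 5: loses, pays 0, utility 0.
Bid 11: wins, pays 11, utility 12 - 11 = 1.
Bid 12: wins, pays 12, utility 12 - 12 = 0.
The best choice is 11 with utility 1.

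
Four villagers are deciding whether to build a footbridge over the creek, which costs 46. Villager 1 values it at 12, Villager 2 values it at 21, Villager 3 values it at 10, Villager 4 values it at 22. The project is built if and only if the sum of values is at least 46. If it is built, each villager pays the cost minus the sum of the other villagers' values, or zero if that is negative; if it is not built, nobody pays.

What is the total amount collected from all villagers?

5

Total value 65 ≥ cost 46, so it is built.
Villager 1: others sum to 53; max(0, 46 - 53) = 0.
Villager 2: others sum to 44; max(0, 46 - 44) = 2.
Villager 3: others sum to 55; max(0, 46 - 55) = 0.
Villager 4: others sum to 43; max(0, 46 - 43) = 3.
Total collected = 0 + 2 + 0 + 3 = 5.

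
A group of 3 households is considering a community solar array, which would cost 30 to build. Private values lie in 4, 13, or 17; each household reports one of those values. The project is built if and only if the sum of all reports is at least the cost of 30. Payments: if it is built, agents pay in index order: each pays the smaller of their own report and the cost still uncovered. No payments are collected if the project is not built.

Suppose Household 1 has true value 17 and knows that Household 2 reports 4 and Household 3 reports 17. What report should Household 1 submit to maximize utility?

Report 4: project not built, utility 0.
Report 13: project built, pays 13, utility 17 - 13 = 4.
Report 17: project built, pays 17, utility 17 - 17 = 0.
The best choice is 13 with utility 4.

13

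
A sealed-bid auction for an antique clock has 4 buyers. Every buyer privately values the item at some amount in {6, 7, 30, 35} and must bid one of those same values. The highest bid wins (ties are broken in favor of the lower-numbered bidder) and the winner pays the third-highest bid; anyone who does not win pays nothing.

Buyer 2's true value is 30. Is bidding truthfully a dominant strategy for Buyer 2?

No

Consider the case where Buyer 1 bids 6, Buyer 3 bids 6 and Buyer 4 bids 35.
Truthful bid 30: loses, pays 0, utility 0.
Bid 35 instead: wins, pays 6, utility 30 - 6 = 24.
Since 24 > 0, bidding 35 is strictly better here, so truthful bidding is not dominant.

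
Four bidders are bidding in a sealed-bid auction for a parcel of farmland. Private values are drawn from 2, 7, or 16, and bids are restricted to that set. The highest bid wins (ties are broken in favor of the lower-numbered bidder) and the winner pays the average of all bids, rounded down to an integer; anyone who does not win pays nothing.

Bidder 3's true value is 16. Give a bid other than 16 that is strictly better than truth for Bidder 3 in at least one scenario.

Suppose Bidder 1 bids 2, Bidder 2 bids 2 and Bidder 4 bids 2.
Bid 16: wins, pays 5, utility 16 - 5 = 11.
Bid 7: wins, pays 3, utility 16 - 3 = 13.
So bidding 7 beats truth here (13 > 11).

7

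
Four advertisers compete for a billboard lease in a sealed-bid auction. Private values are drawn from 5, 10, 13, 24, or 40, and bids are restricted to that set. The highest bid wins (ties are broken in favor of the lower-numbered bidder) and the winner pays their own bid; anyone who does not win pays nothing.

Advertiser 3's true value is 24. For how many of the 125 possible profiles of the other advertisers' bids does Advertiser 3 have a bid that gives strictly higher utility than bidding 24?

12

Others bid (5, 5, 5): truth gives 0; bid 10 gives 14 > 0. Violating.
Others bid (5, 5, 10): truth gives 0; bid 10 gives 14 > 0. Violating.
Others bid (5, 5, 13): truth gives 0; bid 13 gives 11 > 0. Violating.
Others bid (5, 10, 5): truth gives 0; bid 13 gives 11 > 0. Violating.
Others bid (5, 5, 24): truth gives 0; no alternative beats it.
Others bid (5, 5, 40): truth gives 0; no alternative beats it.
(Checking all 125 profiles: 12 have a profitable deviation, 113 do not.)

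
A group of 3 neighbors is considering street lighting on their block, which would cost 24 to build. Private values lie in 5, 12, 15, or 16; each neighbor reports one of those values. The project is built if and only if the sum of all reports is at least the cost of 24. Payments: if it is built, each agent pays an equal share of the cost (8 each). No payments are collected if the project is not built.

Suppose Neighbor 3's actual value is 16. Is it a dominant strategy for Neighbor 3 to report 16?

Check each profile of the others' reports and compare truth against every alternative report.
Others report (5, 5): truth gives 8, best alternative gives 8.
Others report (5, 12): truth gives 8, best alternative gives 8.
Others report (5, 15): truth gives 8, best alternative gives 8.
Others report (5, 16): truth gives 8, best alternative gives 8.
Others report (12, 5): truth gives 8, best alternative gives 8.
Others report (12, 12): truth gives 8, best alternative gives 8.
(Remaining 10 profiles checked similarly; truth is weakly best in each.)
In every case the truthful report is at least as good as any alternative, so it is a dominant strategy.

Yes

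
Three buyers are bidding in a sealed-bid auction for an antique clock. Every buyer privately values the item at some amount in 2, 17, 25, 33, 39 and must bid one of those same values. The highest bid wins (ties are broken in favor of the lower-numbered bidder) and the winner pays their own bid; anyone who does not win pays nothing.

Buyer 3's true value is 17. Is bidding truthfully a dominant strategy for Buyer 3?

Yes

Check each profile of the others' bids and compare truth against every alternative bid.
Others bid (2, 2): truth gives 0, best alternative gives 0.
Others bid (2, 17): truth gives 0, best alternative gives 0.
Others bid (2, 25): truth gives 0, best alternative gives 0.
Others bid (2, 33): truth gives 0, best alternative gives 0.
Others bid (2, 39): truth gives 0, best alternative gives 0.
Others bid (17, 2): truth gives 0, best alternative gives 0.
(Remaining 19 profiles checked similarly; truth is weakly best in each.)
In every case the truthful bid is at least as good as any alternative, so it is a dominant strategy.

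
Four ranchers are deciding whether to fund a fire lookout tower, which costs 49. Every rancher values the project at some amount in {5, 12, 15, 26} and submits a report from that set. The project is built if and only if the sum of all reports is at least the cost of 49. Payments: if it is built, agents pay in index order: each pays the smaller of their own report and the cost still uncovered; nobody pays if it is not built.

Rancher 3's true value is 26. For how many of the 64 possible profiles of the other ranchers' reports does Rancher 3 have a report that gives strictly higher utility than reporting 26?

Others report (5, 5, 26): truth gives 0; report 15 gives 11 > 0. Violating.
Others report (5, 12, 26): truth gives 0; report 12 gives 14 > 0. Violating.
Others report (5, 15, 15): truth gives 0; report 15 gives 11 > 0. Violating.
Others report (5, 15, 26): truth gives 0; report 5 gives 21 > 0. Violating.
Others report (5, 5, 5): truth gives 0; no alternative beats it.
Others report (5, 5, 12): truth gives 0; no alternative beats it.
(Checking all 64 profiles: 42 have a profitable deviation, 22 do not.)

42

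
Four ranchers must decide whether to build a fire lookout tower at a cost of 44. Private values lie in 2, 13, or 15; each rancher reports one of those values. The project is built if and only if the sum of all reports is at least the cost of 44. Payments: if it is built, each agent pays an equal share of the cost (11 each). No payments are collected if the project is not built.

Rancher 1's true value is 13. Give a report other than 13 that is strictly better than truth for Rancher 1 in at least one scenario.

Suppose Rancher 2 reports 2, Rancher 3 reports 13 and Rancher 4 reports 15.
Report 13: project not built, utility 0.
Report 15: project built, pays 11, utility 13 - 11 = 2.
So reporting 15 beats truth here (2 > 0).

15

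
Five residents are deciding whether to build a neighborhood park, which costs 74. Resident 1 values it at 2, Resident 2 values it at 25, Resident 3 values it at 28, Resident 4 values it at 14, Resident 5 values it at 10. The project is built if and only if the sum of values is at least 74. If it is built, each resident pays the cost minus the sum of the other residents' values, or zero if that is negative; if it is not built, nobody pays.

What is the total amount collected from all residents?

57

Total value 79 ≥ cost 74, so it is built.
Resident 1: others sum to 77; max(0, 74 - 77) = 0.
Resident 2: others sum to 54; max(0, 74 - 54) = 20.
Resident 3: others sum to 51; max(0, 74 - 51) = 23.
Resident 4: others sum to 65; max(0, 74 - 65) = 9.
Resident 5: others sum to 69; max(0, 74 - 69) = 5.
Total collected = 0 + 20 + 23 + 9 + 5 = 57.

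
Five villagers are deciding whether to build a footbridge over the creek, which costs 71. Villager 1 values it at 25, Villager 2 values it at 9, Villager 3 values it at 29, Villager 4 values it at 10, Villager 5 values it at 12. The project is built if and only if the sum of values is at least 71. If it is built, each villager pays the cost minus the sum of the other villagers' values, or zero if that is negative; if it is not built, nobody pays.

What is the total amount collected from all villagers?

26

Total value 85 ≥ cost 71, so it is built.
Villager 1: others sum to 60; max(0, 71 - 60) = 11.
Villager 2: others sum to 76; max(0, 71 - 76) = 0.
Villager 3: others sum to 56; max(0, 71 - 56) = 15.
Villager 4: others sum to 75; max(0, 71 - 75) = 0.
Villager 5: others sum to 73; max(0, 71 - 73) = 0.
Total collected = 11 + 0 + 15 + 0 + 0 = 26.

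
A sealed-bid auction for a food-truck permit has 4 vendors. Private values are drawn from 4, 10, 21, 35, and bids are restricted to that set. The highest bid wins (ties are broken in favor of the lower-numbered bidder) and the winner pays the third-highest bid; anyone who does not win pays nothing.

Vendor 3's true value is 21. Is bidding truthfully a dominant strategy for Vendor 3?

Consider the case where Vendor 1 bids 4, Vendor 2 bids 4 and Vendor 4 bids 35.
Truthful bid 21: loses, pays 0, utility 0.
Bid 35 instead: wins, pays 4, utility 21 - 4 = 17.
Since 17 > 0, bidding 35 is strictly better here, so truthful bidding is not dominant.

No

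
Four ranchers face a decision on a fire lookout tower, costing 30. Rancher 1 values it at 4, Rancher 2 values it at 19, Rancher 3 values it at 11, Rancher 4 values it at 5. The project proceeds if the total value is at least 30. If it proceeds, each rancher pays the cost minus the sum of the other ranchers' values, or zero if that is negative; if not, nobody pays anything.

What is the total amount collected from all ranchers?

Total value 39 ≥ cost 30, so it is built.
Rancher 1: others sum to 35; max(0, 30 - 35) = 0.
Rancher 2: others sum to 20; max(0, 30 - 20) = 10.
Rancher 3: others sum to 28; max(0, 30 - 28) = 2.
Rancher 4: others sum to 34; max(0, 30 - 34) = 0.
Total collected = 0 + 10 + 2 + 0 = 12.

12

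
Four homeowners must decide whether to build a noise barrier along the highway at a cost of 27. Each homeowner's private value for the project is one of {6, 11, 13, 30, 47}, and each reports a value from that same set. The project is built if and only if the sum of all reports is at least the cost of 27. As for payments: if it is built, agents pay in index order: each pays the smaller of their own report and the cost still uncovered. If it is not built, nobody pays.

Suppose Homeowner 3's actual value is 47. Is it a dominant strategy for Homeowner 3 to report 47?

No

Consider the case where Homeowner 1 reports 6, Homeowner 2 reports 6 and Homeowner 4 reports 6.
Truthful report 47: project built, pays 15, utility 47 - 15 = 32.
Report 11 instead: project built, pays 11, utility 47 - 11 = 36.
Since 36 > 32, reporting 11 is strictly better here, so truthful reporting is not dominant.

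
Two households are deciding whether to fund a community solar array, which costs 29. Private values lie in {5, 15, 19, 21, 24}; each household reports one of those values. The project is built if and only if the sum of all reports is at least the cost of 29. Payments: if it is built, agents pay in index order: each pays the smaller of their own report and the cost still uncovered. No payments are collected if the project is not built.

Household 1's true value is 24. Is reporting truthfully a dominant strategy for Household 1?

Consider the case where Household 2 reports 15.
Truthful report 24: project built, pays 24, utility 24 - 24 = 0.
Report 15 instead: project built, pays 15, utility 24 - 15 = 9.
Since 9 > 0, reporting 15 is strictly better here, so truthful reporting is not dominant.

No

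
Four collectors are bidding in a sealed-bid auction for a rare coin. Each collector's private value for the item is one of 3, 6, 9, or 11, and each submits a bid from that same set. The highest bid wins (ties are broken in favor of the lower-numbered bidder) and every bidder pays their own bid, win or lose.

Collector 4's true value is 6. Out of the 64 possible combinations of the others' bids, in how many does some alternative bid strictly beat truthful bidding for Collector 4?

63

Others bid (3, 3, 6): truth gives -6; bid 3 gives -3 > -6. Violating.
Others bid (3, 3, 9): truth gives -6; bid 3 gives -3 > -6. Violating.
Others bid (3, 3, 11): truth gives -6; bid 3 gives -3 > -6. Violating.
Others bid (3, 6, 3): truth gives -6; bid 3 gives -3 > -6. Violating.
Others bid (3, 3, 3): truth gives 0; no alternative beats it.
(Checking all 64 profiles: 63 have a profitable deviation, 1 does not.)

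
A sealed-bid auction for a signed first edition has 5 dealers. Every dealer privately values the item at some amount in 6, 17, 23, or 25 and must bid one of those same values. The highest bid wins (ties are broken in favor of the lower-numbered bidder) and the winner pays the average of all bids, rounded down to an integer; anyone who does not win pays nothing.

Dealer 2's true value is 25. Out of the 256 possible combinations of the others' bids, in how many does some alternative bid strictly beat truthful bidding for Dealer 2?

Others bid (6, 6, 6, 6): truth gives 16; bid 17 gives 17 > 16. Violating.
Others bid (6, 6, 6, 17): truth gives 13; bid 17 gives 15 > 13. Violating.
Others bid (6, 6, 6, 23): truth gives 12; bid 23 gives 13 > 12. Violating.
Others bid (6, 6, 17, 6): truth gives 13; bid 17 gives 15 > 13. Violating.
Others bid (6, 6, 6, 25): truth gives 12; no alternative beats it.
Others bid (6, 6, 17, 23): truth gives 10; no alternative beats it.
(Checking all 256 profiles: 20 have a profitable deviation, 236 do not.)

20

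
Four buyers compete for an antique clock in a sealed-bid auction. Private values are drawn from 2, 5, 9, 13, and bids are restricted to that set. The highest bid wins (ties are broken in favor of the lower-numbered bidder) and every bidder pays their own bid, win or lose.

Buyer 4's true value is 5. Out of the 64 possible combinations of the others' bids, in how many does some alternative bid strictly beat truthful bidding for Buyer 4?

63

Others bid (2, 2, 5): truth gives -5; bid 2 gives -2 > -5. Violating.
Others bid (2, 2, 9): truth gives -5; bid 2 gives -2 > -5. Violating.
Others bid (2, 2, 13): truth gives -5; bid 2 gives -2 > -5. Violating.
Others bid (2, 5, 2): truth gives -5; bid 2 gives -2 > -5. Violating.
Others bid (2, 2, 2): truth gives 0; no alternative beats it.
(Checking all 64 profiles: 63 have a profitable deviation, 1 does not.)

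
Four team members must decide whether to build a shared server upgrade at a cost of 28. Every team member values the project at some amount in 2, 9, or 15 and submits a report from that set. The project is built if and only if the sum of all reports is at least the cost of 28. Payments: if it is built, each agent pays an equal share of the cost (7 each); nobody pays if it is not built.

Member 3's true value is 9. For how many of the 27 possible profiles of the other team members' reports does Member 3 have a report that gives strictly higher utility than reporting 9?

3

Others report (2, 2, 9): truth gives 0; report 15 gives 2 > 0. Violating.
Others report (2, 9, 2): truth gives 0; report 15 gives 2 > 0. Violating.
Others report (9, 2, 2): truth gives 0; report 15 gives 2 > 0. Violating.
Others report (2, 2, 2): truth gives 0; no alternative beats it.
Others report (2, 2, 15): truth gives 2; no alternative beats it.
(Checking all 27 profiles: 3 have a profitable deviation, 24 do not.)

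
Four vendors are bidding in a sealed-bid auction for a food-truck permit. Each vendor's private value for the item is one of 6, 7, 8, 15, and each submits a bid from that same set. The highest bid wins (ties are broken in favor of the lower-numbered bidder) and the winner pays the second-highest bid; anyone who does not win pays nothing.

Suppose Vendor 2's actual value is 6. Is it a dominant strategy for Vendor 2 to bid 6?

Check each profile of the others' bids and compare truth against every alternative bid.
Others bid (6, 6, 7): truth gives 0, best alternative gives -1.
Others bid (6, 7, 6): truth gives 0, best alternative gives -1.
Others bid (6, 7, 7): truth gives 0, best alternative gives -1.
Others bid (6, 6, 6): truth gives 0, best alternative gives 0.
Others bid (6, 6, 8): truth gives 0, best alternative gives 0.
Others bid (6, 6, 15): truth gives 0, best alternative gives 0.
(Remaining 58 profiles checked similarly; truth is weakly best in each.)
In every case the truthful bid is at least as good as any alternative, so it is a dominant strategy.

Yes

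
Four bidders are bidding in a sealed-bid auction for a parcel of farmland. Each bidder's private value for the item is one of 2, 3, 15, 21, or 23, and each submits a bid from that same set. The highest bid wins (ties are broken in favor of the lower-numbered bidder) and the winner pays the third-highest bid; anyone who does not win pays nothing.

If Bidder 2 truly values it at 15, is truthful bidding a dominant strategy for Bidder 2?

No

Consider the case where Bidder 1 bids 2, Bidder 3 bids 2 and Bidder 4 bids 21.
Truthful bid 15: loses, pays 0, utility 0.
Bid 21 instead: wins, pays 2, utility 15 - 2 = 13.
Since 13 > 0, bidding 21 is strictly better here, so truthful bidding is not dominant.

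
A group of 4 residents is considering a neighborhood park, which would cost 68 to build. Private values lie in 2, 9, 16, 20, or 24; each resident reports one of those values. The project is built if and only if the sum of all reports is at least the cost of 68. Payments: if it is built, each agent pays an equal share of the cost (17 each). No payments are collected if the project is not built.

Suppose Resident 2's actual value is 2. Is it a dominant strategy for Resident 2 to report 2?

Yes

Check each profile of the others' reports and compare truth against every alternative report.
Others report (16, 20, 24): truth gives 0, best alternative gives -15.
Others report (16, 24, 20): truth gives 0, best alternative gives -15.
Others report (16, 24, 24): truth gives 0, best alternative gives -15.
Others report (20, 16, 24): truth gives 0, best alternative gives -15.
Others report (20, 20, 20): truth gives 0, best alternative gives -15.
Others report (20, 20, 24): truth gives 0, best alternative gives -15.
(Remaining 119 profiles checked similarly; truth is weakly best in each.)
In every case the truthful report is at least as good as any alternative, so it is a dominant strategy.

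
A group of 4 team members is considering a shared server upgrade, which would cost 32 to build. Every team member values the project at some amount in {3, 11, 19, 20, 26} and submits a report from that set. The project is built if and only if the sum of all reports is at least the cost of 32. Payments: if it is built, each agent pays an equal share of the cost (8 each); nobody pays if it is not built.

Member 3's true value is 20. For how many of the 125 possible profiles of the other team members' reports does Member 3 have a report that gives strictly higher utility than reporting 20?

1

Others report (3, 3, 3): truth gives 0; report 26 gives 12 > 0. Violating.
Others report (3, 3, 11): truth gives 12; no alternative beats it.
Others report (3, 3, 19): truth gives 12; no alternative beats it.
(Checking all 125 profiles: 1 has a profitable deviation, 124 do not.)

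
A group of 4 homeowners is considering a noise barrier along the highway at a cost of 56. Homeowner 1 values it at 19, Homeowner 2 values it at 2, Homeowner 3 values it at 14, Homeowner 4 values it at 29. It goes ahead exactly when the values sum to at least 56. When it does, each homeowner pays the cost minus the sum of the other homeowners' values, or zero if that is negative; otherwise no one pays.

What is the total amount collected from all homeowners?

Total value 64 ≥ cost 56, so it is built.
Homeowner 1: others sum to 45; max(0, 56 - 45) = 11.
Homeowner 2: others sum to 62; max(0, 56 - 62) = 0.
Homeowner 3: others sum to 50; max(0, 56 - 50) = 6.
Homeowner 4: others sum to 35; max(0, 56 - 35) = 21.
Total collected = 11 + 0 + 6 + 21 = 38.

38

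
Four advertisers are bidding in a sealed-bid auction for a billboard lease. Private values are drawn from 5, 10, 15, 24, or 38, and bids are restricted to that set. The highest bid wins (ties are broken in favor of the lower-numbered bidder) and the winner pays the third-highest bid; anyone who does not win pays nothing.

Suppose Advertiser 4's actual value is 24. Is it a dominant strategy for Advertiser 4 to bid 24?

No

Consider the case where Advertiser 1 bids 5, Advertiser 2 bids 5 and Advertiser 3 bids 24.
Truthful bid 24: loses, pays 0, utility 0.
Bid 38 instead: wins, pays 5, utility 24 - 5 = 19.
Since 19 > 0, bidding 38 is strictly better here, so truthful bidding is not dominant.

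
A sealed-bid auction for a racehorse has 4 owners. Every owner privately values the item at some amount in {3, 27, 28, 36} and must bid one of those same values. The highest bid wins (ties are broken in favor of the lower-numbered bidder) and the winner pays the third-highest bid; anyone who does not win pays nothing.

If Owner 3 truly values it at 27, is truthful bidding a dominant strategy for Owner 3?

No

Consider the case where Owner 1 bids 3, Owner 2 bids 3 and Owner 4 bids 28.
Truthful bid 27: loses, pays 0, utility 0.
Bid 28 instead: wins, pays 3, utility 27 - 3 = 24.
Since 24 > 0, bidding 28 is strictly better here, so truthful bidding is not dominant.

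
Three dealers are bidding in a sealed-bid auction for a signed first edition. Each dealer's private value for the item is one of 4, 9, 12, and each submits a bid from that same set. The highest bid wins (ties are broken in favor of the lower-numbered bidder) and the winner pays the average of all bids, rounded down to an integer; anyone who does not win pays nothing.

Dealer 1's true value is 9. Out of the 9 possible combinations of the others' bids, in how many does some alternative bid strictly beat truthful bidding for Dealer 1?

1

Others bid (4, 4): truth gives 4; bid 4 gives 5 > 4. Violating.
Others bid (4, 9): truth gives 2; no alternative beats it.
Others bid (4, 12): truth gives 0; no alternative beats it.
(Checking all 9 profiles: 1 has a profitable deviation, 8 do not.)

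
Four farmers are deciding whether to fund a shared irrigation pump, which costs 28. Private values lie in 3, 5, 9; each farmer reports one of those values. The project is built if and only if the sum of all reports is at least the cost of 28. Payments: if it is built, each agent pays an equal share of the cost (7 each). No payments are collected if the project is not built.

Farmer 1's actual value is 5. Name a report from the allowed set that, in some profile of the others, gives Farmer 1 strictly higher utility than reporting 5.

Suppose Farmer 2 reports 5, Farmer 3 reports 9 and Farmer 4 reports 9.
Report 5: project built, pays 7, utility 5 - 7 = -2.
Report 3: project not built, utility 0.
So reporting 3 beats truth here (0 > -2).

3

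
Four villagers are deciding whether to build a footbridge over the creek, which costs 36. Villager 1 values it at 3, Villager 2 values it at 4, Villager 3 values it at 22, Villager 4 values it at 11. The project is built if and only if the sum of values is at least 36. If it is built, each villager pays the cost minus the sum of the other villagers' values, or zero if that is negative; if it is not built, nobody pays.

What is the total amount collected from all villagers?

Total value 40 ≥ cost 36, so it is built.
Villager 1: others sum to 37; max(0, 36 - 37) = 0.
Villager 2: others sum to 36; max(0, 36 - 36) = 0.
Villager 3: others sum to 18; max(0, 36 - 18) = 18.
Villager 4: others sum to 29; max(0, 36 - 29) = 7.
Total collected = 0 + 0 + 18 + 7 = 25.

25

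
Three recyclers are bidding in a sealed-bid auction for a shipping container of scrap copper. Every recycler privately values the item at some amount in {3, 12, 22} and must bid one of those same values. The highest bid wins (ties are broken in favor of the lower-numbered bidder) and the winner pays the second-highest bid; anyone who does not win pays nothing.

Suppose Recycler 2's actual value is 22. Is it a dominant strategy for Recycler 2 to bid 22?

Check each profile of the others' bids and compare truth against every alternative bid.
Others bid (12, 3): truth gives 10, best alternative gives 0.
Others bid (12, 12): truth gives 10, best alternative gives 0.
Others bid (3, 3): truth gives 19, best alternative gives 19.
Others bid (3, 12): truth gives 10, best alternative gives 10.
Others bid (3, 22): truth gives 0, best alternative gives 0.
Others bid (12, 22): truth gives 0, best alternative gives 0.
(Remaining 3 profiles checked similarly; truth is weakly best in each.)
In every case the truthful bid is at least as good as any alternative, so it is a dominant strategy.

Yes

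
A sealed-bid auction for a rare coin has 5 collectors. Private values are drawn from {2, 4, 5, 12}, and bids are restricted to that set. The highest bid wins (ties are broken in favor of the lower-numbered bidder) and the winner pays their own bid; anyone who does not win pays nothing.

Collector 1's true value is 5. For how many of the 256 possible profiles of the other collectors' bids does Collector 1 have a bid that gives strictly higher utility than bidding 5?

16

Others bid (2, 2, 2, 2): truth gives 0; bid 2 gives 3 > 0. Violating.
Others bid (2, 2, 2, 4): truth gives 0; bid 4 gives 1 > 0. Violating.
Others bid (2, 2, 4, 2): truth gives 0; bid 4 gives 1 > 0. Violating.
Others bid (2, 2, 4, 4): truth gives 0; bid 4 gives 1 > 0. Violating.
Others bid (2, 2, 2, 5): truth gives 0; no alternative beats it.
Others bid (2, 2, 2, 12): truth gives 0; no alternative beats it.
(Checking all 256 profiles: 16 have a profitable deviation, 240 do not.)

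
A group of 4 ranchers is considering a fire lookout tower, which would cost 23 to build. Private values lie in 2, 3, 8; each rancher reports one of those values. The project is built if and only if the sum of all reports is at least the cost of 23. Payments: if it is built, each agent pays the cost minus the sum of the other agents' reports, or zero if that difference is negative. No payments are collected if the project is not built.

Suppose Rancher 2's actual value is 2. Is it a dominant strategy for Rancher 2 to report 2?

Yes

Check each profile of the others' reports and compare truth against every alternative report.
Others report (8, 8, 8): truth gives 2, best alternative gives 2.
Others report (2, 2, 2): truth gives 0, best alternative gives 0.
Others report (2, 2, 3): truth gives 0, best alternative gives 0.
Others report (2, 2, 8): truth gives 0, best alternative gives 0.
Others report (2, 3, 2): truth gives 0, best alternative gives 0.
Others report (2, 3, 3): truth gives 0, best alternative gives 0.
(Remaining 21 profiles checked similarly; truth is weakly best in each.)
In every case the truthful report is at least as good as any alternative, so it is a dominant strategy.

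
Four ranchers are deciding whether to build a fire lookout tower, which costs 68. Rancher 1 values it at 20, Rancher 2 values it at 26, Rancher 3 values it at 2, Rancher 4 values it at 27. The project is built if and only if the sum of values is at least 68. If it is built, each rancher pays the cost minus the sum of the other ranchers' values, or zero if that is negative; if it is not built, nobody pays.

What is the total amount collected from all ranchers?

52

Total value 75 ≥ cost 68, so it is built.
Rancher 1: others sum to 55; max(0, 68 - 55) = 13.
Rancher 2: others sum to 49; max(0, 68 - 49) = 19.
Rancher 3: others sum to 73; max(0, 68 - 73) = 0.
Rancher 4: others sum to 48; max(0, 68 - 48) = 20.
Total collected = 13 + 19 + 0 + 20 = 52.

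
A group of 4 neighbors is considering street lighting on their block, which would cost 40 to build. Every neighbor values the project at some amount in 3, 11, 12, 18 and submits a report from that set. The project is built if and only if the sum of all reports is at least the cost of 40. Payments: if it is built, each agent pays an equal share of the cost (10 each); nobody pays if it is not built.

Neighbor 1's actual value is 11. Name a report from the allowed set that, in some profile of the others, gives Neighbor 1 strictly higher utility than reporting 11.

Suppose Neighbor 2 reports 3, Neighbor 3 reports 3 and Neighbor 4 reports 18.
Report 11: project not built, utility 0.
Report 18: project built, pays 10, utility 11 - 10 = 1.
So reporting 18 beats truth here (1 > 0).

18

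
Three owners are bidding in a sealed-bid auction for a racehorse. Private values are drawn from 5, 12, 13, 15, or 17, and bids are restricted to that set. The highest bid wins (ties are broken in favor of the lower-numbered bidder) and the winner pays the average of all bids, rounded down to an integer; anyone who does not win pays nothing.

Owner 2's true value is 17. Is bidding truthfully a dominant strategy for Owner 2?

Consider the case where Owner 1 bids 5 and Owner 3 bids 5.
Truthful bid 17: wins, pays 9, utility 17 - 9 = 8.
Bid 12 instead: wins, pays 7, utility 17 - 7 = 10.
Since 10 > 8, bidding 12 is strictly better here, so truthful bidding is not dominant.

No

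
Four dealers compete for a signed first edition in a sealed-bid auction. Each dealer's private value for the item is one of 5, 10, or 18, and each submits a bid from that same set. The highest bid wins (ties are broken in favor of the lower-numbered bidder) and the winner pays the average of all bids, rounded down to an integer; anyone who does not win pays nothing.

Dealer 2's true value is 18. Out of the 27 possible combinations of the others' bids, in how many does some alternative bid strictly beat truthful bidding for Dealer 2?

Others bid (5, 5, 5): truth gives 10; bid 10 gives 12 > 10. Violating.
Others bid (5, 5, 10): truth gives 9; bid 10 gives 11 > 9. Violating.
Others bid (5, 10, 5): truth gives 9; bid 10 gives 11 > 9. Violating.
Others bid (5, 10, 10): truth gives 8; bid 10 gives 10 > 8. Violating.
Others bid (5, 5, 18): truth gives 7; no alternative beats it.
Others bid (5, 10, 18): truth gives 6; no alternative beats it.
(Checking all 27 profiles: 4 have a profitable deviation, 23 do not.)

4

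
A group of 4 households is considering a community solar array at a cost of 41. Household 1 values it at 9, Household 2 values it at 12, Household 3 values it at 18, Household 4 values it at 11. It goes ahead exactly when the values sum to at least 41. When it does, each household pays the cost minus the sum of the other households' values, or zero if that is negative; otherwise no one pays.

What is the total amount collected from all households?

Total value 50 ≥ cost 41, so it is built.
Household 1: others sum to 41; max(0, 41 - 41) = 0.
Household 2: others sum to 38; max(0, 41 - 38) = 3.
Household 3: others sum to 32; max(0, 41 - 32) = 9.
Household 4: others sum to 39; max(0, 41 - 39) = 2.
Total collected = 0 + 3 + 9 + 2 = 14.

14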